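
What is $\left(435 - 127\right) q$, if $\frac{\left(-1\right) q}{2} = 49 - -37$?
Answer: $-52976$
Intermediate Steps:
$q = -172$ ($q = - 2 \left(49 - -37\right) = - 2 \left(49 + 37\right) = \left(-2\right) 86 = -172$)
$\left(435 - 127\right) q = \left(435 - 127\right) \left(-172\right) = 308 \left(-172\right) = -52976$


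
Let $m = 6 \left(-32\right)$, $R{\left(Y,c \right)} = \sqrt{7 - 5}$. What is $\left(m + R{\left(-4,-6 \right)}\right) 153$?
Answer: $-29376 + 153 \sqrt{2} \approx -29160.0$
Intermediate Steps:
$R{\left(Y,c \right)} = \sqrt{2}$
$m = -192$
$\left(m + R{\left(-4,-6 \right)}\right) 153 = \left(-192 + \sqrt{2}\right) 153 = -29376 + 153 \sqrt{2}$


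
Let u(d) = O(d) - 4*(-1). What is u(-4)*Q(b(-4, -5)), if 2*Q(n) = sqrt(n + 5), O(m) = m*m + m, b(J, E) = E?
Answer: 0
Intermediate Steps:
O(m) = m + m**2 (O(m) = m**2 + m = m + m**2)
Q(n) = sqrt(5 + n)/2 (Q(n) = sqrt(n + 5)/2 = sqrt(5 + n)/2)
u(d) = 4 + d*(1 + d) (u(d) = d*(1 + d) - 4*(-1) = d*(1 + d) + 4 = 4 + d*(1 + d))
u(-4)*Q(b(-4, -5)) = (4 - 4*(1 - 4))*(sqrt(5 - 5)/2) = (4 - 4*(-3))*(sqrt(0)/2) = (4 + 12)*((1/2)*0) = 16*0 = 0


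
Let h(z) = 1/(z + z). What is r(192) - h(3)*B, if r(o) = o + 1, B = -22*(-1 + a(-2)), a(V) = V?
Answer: 182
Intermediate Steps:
h(z) = 1/(2*z)
B = 66 (B = -22*(-1 - 2) = -22*(-3) = 66)
r(o) = 1 + o
r(192) - h(3)*B = (1 + 192) - (½)/3*66 = 193 - (½)*(⅓)*66 = 193 - 66/6 = 193 - 1*11 = 193 - 11 = 182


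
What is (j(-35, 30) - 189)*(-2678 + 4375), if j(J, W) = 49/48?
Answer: -15312031/48 ≈ -3.1900e+5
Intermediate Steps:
j(J, W) = 49/48 (j(J, W) = 49*(1/48) = 49/48)
(j(-35, 30) - 189)*(-2678 + 4375) = (49/48 - 189)*(-2678 + 4375) = -9023/48*1697 = -15312031/48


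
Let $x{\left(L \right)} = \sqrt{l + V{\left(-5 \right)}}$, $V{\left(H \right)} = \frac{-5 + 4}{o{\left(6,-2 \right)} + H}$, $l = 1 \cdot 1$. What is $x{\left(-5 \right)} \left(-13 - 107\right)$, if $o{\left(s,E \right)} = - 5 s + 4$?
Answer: $- \frac{480 \sqrt{62}}{31} \approx -121.92$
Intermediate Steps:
$o{\left(s,E \right)} = 4 - 5 s$
$l = 1$
$V{\left(H \right)} = - \frac{1}{-26 + H}$ ($V{\left(H \right)} = \frac{-5 + 4}{\left(4 - 30\right) + H} = - \frac{1}{\left(4 - 30\right) + H} = - \frac{1}{-26 + H}$)
$x{\left(L \right)} = \frac{4 \sqrt{62}}{31}$ ($x{\left(L \right)} = \sqrt{1 - \frac{1}{-26 - 5}} = \sqrt{1 - \frac{1}{-31}} = \sqrt{1 - - \frac{1}{31}} = \sqrt{1 + \frac{1}{31}} = \sqrt{\frac{32}{31}} = \frac{4 \sqrt{62}}{31}$)
$x{\left(-5 \right)} \left(-13 - 107\right) = \frac{4 \sqrt{62}}{31} \left(-13 - 107\right) = \frac{4 \sqrt{62}}{31} \left(-120\right) = - \frac{480 \sqrt{62}}{31}$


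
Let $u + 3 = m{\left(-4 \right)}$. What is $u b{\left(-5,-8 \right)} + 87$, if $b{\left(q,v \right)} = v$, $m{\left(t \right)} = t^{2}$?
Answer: $-17$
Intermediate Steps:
$u = 13$ ($u = -3 + \left(-4\right)^{2} = -3 + 16 = 13$)
$u b{\left(-5,-8 \right)} + 87 = 13 \left(-8\right) + 87 = -104 + 87 = -17$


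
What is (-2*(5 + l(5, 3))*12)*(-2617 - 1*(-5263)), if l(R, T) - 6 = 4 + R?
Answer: -1270080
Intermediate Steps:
l(R, T) = 10 + R (l(R, T) = 6 + (4 + R) = 10 + R)
(-2*(5 + l(5, 3))*12)*(-2617 - 1*(-5263)) = (-2*(5 + (10 + 5))*12)*(-2617 - 1*(-5263)) = (-2*(5 + 15)*12)*(-2617 + 5263) = (-2*20*12)*2646 = -40*12*2646 = -480*2646 = -1270080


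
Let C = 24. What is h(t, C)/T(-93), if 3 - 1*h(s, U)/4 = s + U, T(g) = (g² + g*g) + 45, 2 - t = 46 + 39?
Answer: 248/17343 ≈ 0.014300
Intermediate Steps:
t = -83 (t = 2 - (46 + 39) = 2 - 1*85 = 2 - 85 = -83)
T(g) = 45 + 2*g² (T(g) = (g² + g²) + 45 = 2*g² + 45 = 45 + 2*g²)
h(s, U) = 12 - 4*U - 4*s (h(s, U) = 12 - 4*(s + U) = 12 - 4*(U + s) = 12 + (-4*U - 4*s) = 12 - 4*U - 4*s)
h(t, C)/T(-93) = (12 - 4*24 - 4*(-83))/(45 + 2*(-93)²) = (12 - 96 + 332)/(45 + 2*8649) = 248/(45 + 17298) = 248/17343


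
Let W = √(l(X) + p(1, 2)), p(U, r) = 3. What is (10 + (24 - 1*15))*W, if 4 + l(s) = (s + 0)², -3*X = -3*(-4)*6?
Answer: 95*√23 ≈ 455.60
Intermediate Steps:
X = -24 (X = -(-3*(-4))*6/3 = -4*6 = -⅓*72 = -24)
l(s) = -4 + s² (l(s) = -4 + (s + 0)² = -4 + s²)
W = 5*√23 (W = √((-4 + (-24)²) + 3) = √((-4 + 576) + 3) = √(572 + 3) = √575 = 5*√23 ≈ 23.979)
(10 + (24 - 1*15))*W = (10 + (24 - 1*15))*(5*√23) = (10 + (24 - 15))*(5*√23) = (10 + 9)*(5*√23) = 19*(5*√23) = 95*√23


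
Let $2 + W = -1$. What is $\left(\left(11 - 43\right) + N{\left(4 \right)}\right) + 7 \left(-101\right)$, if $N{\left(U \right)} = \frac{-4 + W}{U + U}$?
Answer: $- \frac{5919}{8} \approx -739.88$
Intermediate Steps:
$W = -3$ ($W = -2 - 1 = -3$)
$N{\left(U \right)} = - \frac{7}{2 U}$ ($N{\left(U \right)} = \frac{-4 - 3}{U + U} = - \frac{7}{2 U}$)
$\left(\left(11 - 43\right) + N{\left(4 \right)}\right) + 7 \left(-101\right) = \left(\left(11 - 43\right) - \frac{7}{2 \cdot 4}\right) + 7 \left(-101\right) = \left(-32 - \frac{7}{8}\right) - 707 = - \frac{263}{8} - 707 = - \frac{5919}{8}$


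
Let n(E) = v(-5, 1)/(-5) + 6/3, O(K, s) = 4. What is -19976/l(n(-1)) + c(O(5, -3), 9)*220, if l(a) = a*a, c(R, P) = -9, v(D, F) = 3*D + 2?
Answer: -1546820/529 ≈ -2924.0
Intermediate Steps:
v(D, F) = 2 + 3*D
n(E) = 23/5 (n(E) = (2 + 3*(-5))/(-5) + 6/3 = (2 - 15)*(-⅕) + 6*(⅓) = -13*(-⅕) + 2 = 13/5 + 2 = 23/5)
l(a) = a²
-19976/l(n(-1)) + c(O(5, -3), 9)*220 = -19976/((23/5)²) - 9*220 = -19976/529/25 - 1980 = -19976*25/529 - 1980 = -499400/529 - 1980 = -1546820/529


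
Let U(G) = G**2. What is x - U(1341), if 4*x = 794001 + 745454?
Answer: -5653669/4 ≈ -1.4134e+6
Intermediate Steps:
x = 1539455/4 (x = (794001 + 745454)/4 = (1/4)*1539455 = 1539455/4 ≈ 3.8486e+5)
x - U(1341) = 1539455/4 - 1*1341**2 = 1539455/4 - 1*1798281 = 1539455/4 - 1798281 = -5653669/4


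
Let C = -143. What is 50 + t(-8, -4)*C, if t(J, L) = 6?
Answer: -808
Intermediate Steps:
50 + t(-8, -4)*C = 50 + 6*(-143) = 50 - 858 = -808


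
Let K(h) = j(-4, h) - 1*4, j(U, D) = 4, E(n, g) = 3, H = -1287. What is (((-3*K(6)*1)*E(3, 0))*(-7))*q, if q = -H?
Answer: 0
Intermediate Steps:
q = 1287 (q = -1*(-1287) = 1287)
K(h) = 0 (K(h) = 4 - 1*4 = 4 - 4 = 0)
(((-3*K(6)*1)*E(3, 0))*(-7))*q = (((-3*0*1)*3)*(-7))*1287 = (((0*1)*3)*(-7))*1287 = ((0*3)*(-7))*1287 = (0*(-7))*1287 = 0*1287 = 0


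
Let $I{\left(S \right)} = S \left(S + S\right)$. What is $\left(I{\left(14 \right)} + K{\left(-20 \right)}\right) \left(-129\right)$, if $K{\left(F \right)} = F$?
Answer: $-47988$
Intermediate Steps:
$I{\left(S \right)} = 2 S^{2}$ ($I{\left(S \right)} = S 2 S = 2 S^{2}$)
$\left(I{\left(14 \right)} + K{\left(-20 \right)}\right) \left(-129\right) = \left(2 \cdot 14^{2} - 20\right) \left(-129\right) = \left(2 \cdot 196 - 20\right) \left(-129\right) = \left(392 - 20\right) \left(-129\right) = 372 \left(-129\right) = -47988$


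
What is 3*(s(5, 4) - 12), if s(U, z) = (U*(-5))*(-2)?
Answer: 114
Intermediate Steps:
s(U, z) = 10*U (s(U, z) = -5*U*(-2) = 10*U)
3*(s(5, 4) - 12) = 3*(10*5 - 12) = 3*(50 - 12) = 3*38 = 114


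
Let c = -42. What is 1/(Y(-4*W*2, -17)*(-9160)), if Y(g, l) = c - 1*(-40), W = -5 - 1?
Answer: 1/18320 ≈ 5.4585e-5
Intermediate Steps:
W = -6
Y(g, l) = -2 (Y(g, l) = -42 - 1*(-40) = -42 + 40 = -2)
1/(Y(-4*W*2, -17)*(-9160)) = 1/(-2*(-9160)) = -½*(-1/9160) = 1/18320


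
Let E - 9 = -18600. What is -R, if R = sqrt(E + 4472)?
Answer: -I*sqrt(14119) ≈ -118.82*I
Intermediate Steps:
E = -18591 (E = 9 - 18600 = -18591)
R = I*sqrt(14119) (R = sqrt(-18591 + 4472) = sqrt(-14119) = I*sqrt(14119) ≈ 118.82*I)
-R = -I*sqrt(14119)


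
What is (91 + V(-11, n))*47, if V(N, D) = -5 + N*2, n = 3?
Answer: 3008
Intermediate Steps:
V(N, D) = -5 + 2*N
(91 + V(-11, n))*47 = (91 + (-5 + 2*(-11)))*47 = (91 + (-5 - 22))*47 = (91 - 27)*47 = 64*47 = 3008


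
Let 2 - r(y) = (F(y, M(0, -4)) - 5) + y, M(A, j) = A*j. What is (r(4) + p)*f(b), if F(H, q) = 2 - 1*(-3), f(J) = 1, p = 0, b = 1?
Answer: -2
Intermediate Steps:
F(H, q) = 5 (F(H, q) = 2 + 3 = 5)
r(y) = 2 - y (r(y) = 2 - ((5 - 5) + y) = 2 - (0 + y) = 2 - y)
(r(4) + p)*f(b) = ((2 - 1*4) + 0)*1 = ((2 - 4) + 0)*1 = (-2 + 0)*1 = -2*1 = -2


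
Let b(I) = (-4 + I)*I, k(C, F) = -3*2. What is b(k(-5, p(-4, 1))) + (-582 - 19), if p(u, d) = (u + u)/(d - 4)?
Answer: -541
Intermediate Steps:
p(u, d) = 2*u/(-4 + d) (p(u, d) = (2*u)/(-4 + d) = 2*u/(-4 + d))
k(C, F) = -6
b(I) = I*(-4 + I)
b(k(-5, p(-4, 1))) + (-582 - 19) = -6*(-4 - 6) + (-582 - 19) = -6*(-10) - 601 = 60 - 601 = -541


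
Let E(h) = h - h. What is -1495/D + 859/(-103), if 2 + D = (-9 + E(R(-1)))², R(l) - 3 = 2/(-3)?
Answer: -221846/8137 ≈ -27.264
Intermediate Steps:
R(l) = 7/3 (R(l) = 3 + 2/(-3) = 3 + 2*(-⅓) = 3 - ⅔ = 7/3)
E(h) = 0
D = 79 (D = -2 + (-9 + 0)² = -2 + (-9)² = -2 + 81 = 79)
-1495/D + 859/(-103) = -1495/79 + 859/(-103) = -1495*1/79 + 859*(-1/103) = -1495/79 - 859/103 = -221846/8137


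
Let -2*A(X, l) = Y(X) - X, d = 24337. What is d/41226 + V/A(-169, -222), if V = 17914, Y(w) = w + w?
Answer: 8764249/41226 ≈ 212.59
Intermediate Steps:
Y(w) = 2*w
A(X, l) = -X/2 (A(X, l) = -(2*X - X)/2 = -X/2)
d/41226 + V/A(-169, -222) = 24337/41226 + 17914/((-½*(-169))) = 24337*(1/41226) + 17914/(169/2) = 24337/41226 + 17914*(2/169) = 24337/41226 + 212 = 8764249/41226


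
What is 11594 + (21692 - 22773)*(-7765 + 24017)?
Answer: -17556818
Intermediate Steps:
11594 + (21692 - 22773)*(-7765 + 24017) = 11594 - 1081*16252 = 11594 - 17568412 = -17556818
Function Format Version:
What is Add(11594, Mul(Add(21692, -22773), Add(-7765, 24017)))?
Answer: -17556818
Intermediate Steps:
Add(11594, Mul(Add(21692, -22773), Add(-7765, 24017))) = Add(11594, Mul(-1081, 16252)) = Add(11594, -17568412) = -17556818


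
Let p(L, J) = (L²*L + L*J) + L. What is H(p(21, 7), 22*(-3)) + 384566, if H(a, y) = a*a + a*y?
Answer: 88668293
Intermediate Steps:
p(L, J) = L + L³ + J*L (p(L, J) = (L³ + J*L) + L = L + L³ + J*L)
H(a, y) = a² + a*y
H(p(21, 7), 22*(-3)) + 384566 = (21*(1 + 7 + 21²))*(21*(1 + 7 + 21²) + 22*(-3)) + 384566 = (21*(1 + 7 + 441))*(21*(1 + 7 + 441) - 66) + 384566 = (21*449)*(21*449 - 66) + 384566 = 9429*(9429 - 66) + 384566 = 9429*9363 + 384566 = 88283727 + 384566 = 88668293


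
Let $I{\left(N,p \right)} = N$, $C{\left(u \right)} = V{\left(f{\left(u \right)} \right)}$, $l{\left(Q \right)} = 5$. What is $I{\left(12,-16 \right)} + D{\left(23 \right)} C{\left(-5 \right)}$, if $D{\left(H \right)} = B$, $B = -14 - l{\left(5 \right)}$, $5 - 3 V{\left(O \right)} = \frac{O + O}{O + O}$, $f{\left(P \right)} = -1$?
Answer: $- \frac{40}{3} \approx -13.333$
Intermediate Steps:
$V{\left(O \right)} = \frac{4}{3}$ ($V{\left(O \right)} = \frac{5}{3} - \frac{\left(O + O\right) \frac{1}{O + O}}{3} = \frac{5}{3} - \frac{2 O \frac{1}{2 O}}{3} = \frac{5}{3} - \frac{1}{3} = \frac{4}{3}$)
$B = -19$ ($B = -14 - 5 = -19$)
$C{\left(u \right)} = \frac{4}{3}$
$D{\left(H \right)} = -19$
$I{\left(12,-16 \right)} + D{\left(23 \right)} C{\left(-5 \right)} = 12 - \frac{76}{3} = - \frac{40}{3}$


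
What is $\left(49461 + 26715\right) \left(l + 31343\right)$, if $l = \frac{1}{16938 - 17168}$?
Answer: $\frac{11937920184}{5} \approx 2.3876 \cdot 10^{9}$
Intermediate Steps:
$l = - \frac{1}{230}$ ($l = \frac{1}{-230} = - \frac{1}{230} \approx -0.0043478$)
$\left(49461 + 26715\right) \left(l + 31343\right) = \left(49461 + 26715\right) \left(- \frac{1}{230} + 31343\right) = 76176 \cdot \frac{7208889}{230} = \frac{11937920184}{5}$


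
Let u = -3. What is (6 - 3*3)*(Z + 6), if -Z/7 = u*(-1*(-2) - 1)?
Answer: -81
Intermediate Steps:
Z = 21 (Z = -(-21)*(-1*(-2) - 1) = -(-21)*(2 - 1) = -(-21) = -7*(-3) = 21)
(6 - 3*3)*(Z + 6) = (6 - 3*3)*(21 + 6) = (6 - 9)*27 = -3*27 = -81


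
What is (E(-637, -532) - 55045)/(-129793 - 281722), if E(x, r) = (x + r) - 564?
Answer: 56778/411515 ≈ 0.13797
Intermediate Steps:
E(x, r) = -564 + r + x (E(x, r) = (r + x) - 564 = -564 + r + x)
(E(-637, -532) - 55045)/(-129793 - 281722) = ((-564 - 532 - 637) - 55045)/(-129793 - 281722) = (-1733 - 55045)/(-411515) = -56778*(-1/411515) = 56778/411515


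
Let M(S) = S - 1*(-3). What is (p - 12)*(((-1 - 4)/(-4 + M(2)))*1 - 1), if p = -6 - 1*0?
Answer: 108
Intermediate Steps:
M(S) = 3 + S (M(S) = S + 3 = 3 + S)
p = -6 (p = -6 + 0 = -6)
(p - 12)*(((-1 - 4)/(-4 + M(2)))*1 - 1) = (-6 - 12)*(((-1 - 4)/(-4 + (3 + 2)))*1 - 1) = -18*(-5/(-4 + 5)*1 - 1) = -18*(-5/1*1 - 1) = -18*(-5*1*1 - 1) = -18*(-5*1 - 1) = -18*(-5 - 1) = -18*(-6) = 108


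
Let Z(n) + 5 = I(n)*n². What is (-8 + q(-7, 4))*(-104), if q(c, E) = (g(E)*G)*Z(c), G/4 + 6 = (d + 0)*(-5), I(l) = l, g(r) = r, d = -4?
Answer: 8107840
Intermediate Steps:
G = 56 (G = -24 + 4*((-4 + 0)*(-5)) = -24 + 4*(-4*(-5)) = -24 + 4*20 = -24 + 80 = 56)
Z(n) = -5 + n³ (Z(n) = -5 + n*n² = -5 + n³)
q(c, E) = 56*E*(-5 + c³) (q(c, E) = (E*56)*(-5 + c³) = (56*E)*(-5 + c³) = 56*E*(-5 + c³))
(-8 + q(-7, 4))*(-104) = (-8 + 56*4*(-5 + (-7)³))*(-104) = (-8 + 56*4*(-5 - 343))*(-104) = (-8 + 56*4*(-348))*(-104) = (-8 - 77952)*(-104) = -77960*(-104) = 8107840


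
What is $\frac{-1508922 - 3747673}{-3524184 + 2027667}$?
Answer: $\frac{5256595}{1496517} \approx 3.5126$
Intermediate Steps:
$\frac{-1508922 - 3747673}{-3524184 + 2027667} = - \frac{5256595}{-1496517} = \left(-5256595\right) \left(- \frac{1}{1496517}\right) = \frac{5256595}{1496517}$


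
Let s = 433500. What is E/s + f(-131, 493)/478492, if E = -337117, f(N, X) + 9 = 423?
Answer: -1751394767/2254633500 ≈ -0.77680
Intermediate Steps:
f(N, X) = 414 (f(N, X) = -9 + 423 = 414)
E/s + f(-131, 493)/478492 = -337117/433500 + 414/478492 = -337117*1/433500 + 414*(1/478492) = -337117/433500 + 9/10402 = -1751394767/2254633500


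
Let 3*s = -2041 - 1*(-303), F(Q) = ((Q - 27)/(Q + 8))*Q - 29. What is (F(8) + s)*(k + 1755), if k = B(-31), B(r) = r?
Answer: -3195434/3 ≈ -1.0651e+6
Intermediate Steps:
k = -31
F(Q) = -29 + Q*(-27 + Q)/(8 + Q) (F(Q) = ((-27 + Q)/(8 + Q))*Q - 29 = Q*(-27 + Q)/(8 + Q) - 29 = -29 + Q*(-27 + Q)/(8 + Q))
s = -1738/3 (s = (-2041 - 1*(-303))/3 = (-2041 + 303)/3 = (⅓)*(-1738) = -1738/3 ≈ -579.33)
(F(8) + s)*(k + 1755) = ((-232 + 8² - 56*8)/(8 + 8) - 1738/3)*(-31 + 1755) = ((-232 + 64 - 448)/16 - 1738/3)*1724 = ((1/16)*(-616) - 1738/3)*1724 = (-77/2 - 1738/3)*1724 = -3707/6*1724 = -3195434/3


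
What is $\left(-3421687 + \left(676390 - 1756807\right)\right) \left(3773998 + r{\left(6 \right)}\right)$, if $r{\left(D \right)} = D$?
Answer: $-16990958504416$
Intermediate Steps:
$\left(-3421687 + \left(676390 - 1756807\right)\right) \left(3773998 + r{\left(6 \right)}\right) = \left(-3421687 + \left(676390 - 1756807\right)\right) \left(3773998 + 6\right) = \left(-3421687 + \left(676390 - 1756807\right)\right) 3774004 = \left(-3421687 - 1080417\right) 3774004 = \left(-4502104\right) 3774004 = -16990958504416$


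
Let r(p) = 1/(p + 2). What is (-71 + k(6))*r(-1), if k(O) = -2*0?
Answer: -71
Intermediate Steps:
r(p) = 1/(2 + p)
k(O) = 0
(-71 + k(6))*r(-1) = (-71 + 0)/(2 - 1) = -71/1 = -71*1 = -71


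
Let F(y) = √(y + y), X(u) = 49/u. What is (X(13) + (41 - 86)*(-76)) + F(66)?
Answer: 44509/13 + 2*√33 ≈ 3435.3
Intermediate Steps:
F(y) = √2*√y (F(y) = √(2*y) = √2*√y)
(X(13) + (41 - 86)*(-76)) + F(66) = (49/13 + (41 - 86)*(-76)) + √2*√66 = (49*(1/13) - 45*(-76)) + 2*√33 = (49/13 + 3420) + 2*√33 = 44509/13 + 2*√33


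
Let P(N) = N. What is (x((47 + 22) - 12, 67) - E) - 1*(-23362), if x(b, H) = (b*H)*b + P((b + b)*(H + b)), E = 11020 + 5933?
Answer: 238228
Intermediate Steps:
E = 16953
x(b, H) = H*b² + 2*b*(H + b) (x(b, H) = (b*H)*b + (b + b)*(H + b) = (H*b)*b + (2*b)*(H + b) = H*b² + 2*b*(H + b))
(x((47 + 22) - 12, 67) - E) - 1*(-23362) = (((47 + 22) - 12)*(2*67 + 2*((47 + 22) - 12) + 67*((47 + 22) - 12)) - 1*16953) - 1*(-23362) = ((69 - 12)*(134 + 2*(69 - 12) + 67*(69 - 12)) - 16953) + 23362 = (57*(134 + 2*57 + 67*57) - 16953) + 23362 = (57*(134 + 114 + 3819) - 16953) + 23362 = (57*4067 - 16953) + 23362 = (231819 - 16953) + 23362 = 214866 + 23362 = 238228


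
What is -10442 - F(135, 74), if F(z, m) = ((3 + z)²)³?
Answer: -6906762447626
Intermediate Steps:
F(z, m) = (3 + z)⁶
-10442 - F(135, 74) = -10442 - (3 + 135)⁶ = -10442 - 1*138⁶ = -10442 - 1*6906762437184 = -10442 - 6906762437184 = -6906762447626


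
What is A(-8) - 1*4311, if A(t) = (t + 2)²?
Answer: -4275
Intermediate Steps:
A(t) = (2 + t)²
A(-8) - 1*4311 = (2 - 8)² - 1*4311 = (-6)² - 4311 = 36 - 4311 = -4275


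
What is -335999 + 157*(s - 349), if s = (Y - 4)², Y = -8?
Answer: -368184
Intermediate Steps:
s = 144 (s = (-8 - 4)² = (-12)² = 144)
-335999 + 157*(s - 349) = -335999 + 157*(144 - 349) = -335999 + 157*(-205) = -335999 - 32185 = -368184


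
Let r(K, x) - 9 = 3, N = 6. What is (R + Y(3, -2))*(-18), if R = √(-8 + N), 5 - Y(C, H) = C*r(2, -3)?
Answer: 558 - 18*I*√2 ≈ 558.0 - 25.456*I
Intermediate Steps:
r(K, x) = 12 (r(K, x) = 9 + 3 = 12)
Y(C, H) = 5 - 12*C (Y(C, H) = 5 - C*12 = 5 - 12*C)
R = I*√2 (R = √(-8 + 6) = √(-2) = I*√2 ≈ 1.4142*I)
(R + Y(3, -2))*(-18) = (I*√2 + (5 - 12*3))*(-18) = (I*√2 + (5 - 36))*(-18) = (I*√2 - 31)*(-18) = (-31 + I*√2)*(-18) = 558 - 18*I*√2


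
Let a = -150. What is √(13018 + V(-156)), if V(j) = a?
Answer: 2*√3217 ≈ 113.44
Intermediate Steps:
V(j) = -150
√(13018 + V(-156)) = √(13018 - 150) = √12868 = 2*√3217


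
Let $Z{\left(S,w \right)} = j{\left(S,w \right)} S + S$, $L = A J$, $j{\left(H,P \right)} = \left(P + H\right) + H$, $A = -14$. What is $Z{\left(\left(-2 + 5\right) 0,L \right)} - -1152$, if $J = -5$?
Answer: $1152$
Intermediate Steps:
$j{\left(H,P \right)} = P + 2 H$ ($j{\left(H,P \right)} = \left(H + P\right) + H = P + 2 H$)
$L = 70$ ($L = \left(-14\right) \left(-5\right) = 70$)
$Z{\left(S,w \right)} = S + S \left(w + 2 S\right)$ ($Z{\left(S,w \right)} = \left(w + 2 S\right) S + S = S \left(w + 2 S\right) + S = S + S \left(w + 2 S\right)$)
$Z{\left(\left(-2 + 5\right) 0,L \right)} - -1152 = \left(-2 + 5\right) 0 \left(1 + 70 + 2 \left(-2 + 5\right) 0\right) - -1152 = 3 \cdot 0 \left(1 + 70 + 2 \cdot 3 \cdot 0\right) + 1152 = 0 \left(1 + 70 + 2 \cdot 0\right) + 1152 = 0 \left(1 + 70 + 0\right) + 1152 = 0 \cdot 71 + 1152 = 0 + 1152 = 1152$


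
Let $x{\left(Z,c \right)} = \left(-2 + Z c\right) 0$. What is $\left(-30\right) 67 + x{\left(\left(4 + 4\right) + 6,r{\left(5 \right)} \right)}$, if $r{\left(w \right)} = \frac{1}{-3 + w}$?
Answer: $-2010$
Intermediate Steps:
$x{\left(Z,c \right)} = 0$
$\left(-30\right) 67 + x{\left(\left(4 + 4\right) + 6,r{\left(5 \right)} \right)} = \left(-30\right) 67 + 0 = -2010 + 0 = -2010$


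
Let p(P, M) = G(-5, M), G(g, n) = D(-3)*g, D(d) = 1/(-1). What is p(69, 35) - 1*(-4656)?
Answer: 4661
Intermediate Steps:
D(d) = -1
G(g, n) = -g
p(P, M) = 5 (p(P, M) = -1*(-5) = 5)
p(69, 35) - 1*(-4656) = 5 - 1*(-4656) = 5 + 4656 = 4661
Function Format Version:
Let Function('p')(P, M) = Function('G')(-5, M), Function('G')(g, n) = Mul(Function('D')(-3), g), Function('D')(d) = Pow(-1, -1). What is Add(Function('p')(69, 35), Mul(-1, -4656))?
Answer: 4661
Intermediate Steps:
Function('D')(d) = -1
Function('G')(g, n) = Mul(-1, g)
Function('p')(P, M) = 5 (Function('p')(P, M) = Mul(-1, -5) = 5)
Add(Function('p')(69, 35), Mul(-1, -4656)) = Add(5, Mul(-1, -4656)) = Add(5, 4656) = 4661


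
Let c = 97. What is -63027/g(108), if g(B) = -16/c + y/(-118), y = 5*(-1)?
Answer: 721407042/1403 ≈ 5.1419e+5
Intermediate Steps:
y = -5
g(B) = -1403/11446 (g(B) = -16/97 - 5/(-118) = -16*1/97 - 5*(-1/118) = -16/97 + 5/118 = -1403/11446)
-63027/g(108) = -63027/(-1403/11446) = -63027*(-11446/1403) = 721407042/1403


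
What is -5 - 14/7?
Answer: -7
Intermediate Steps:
-5 - 14/7 = -5 - 14*1/7 = -5 - 2 = -7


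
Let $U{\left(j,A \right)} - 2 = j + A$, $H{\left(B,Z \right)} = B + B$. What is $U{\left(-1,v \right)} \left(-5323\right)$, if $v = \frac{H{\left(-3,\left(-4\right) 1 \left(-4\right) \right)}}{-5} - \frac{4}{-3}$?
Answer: $- \frac{282119}{15} \approx -18808.0$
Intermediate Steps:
$H{\left(B,Z \right)} = 2 B$
$v = \frac{38}{15}$ ($v = \frac{2 \left(-3\right)}{-5} - \frac{4}{-3} = \left(-6\right) \left(- \frac{1}{5}\right) - - \frac{4}{3} = \frac{6}{5} + \frac{4}{3} = \frac{38}{15} \approx 2.5333$)
$U{\left(j,A \right)} = 2 + A + j$ ($U{\left(j,A \right)} = 2 + \left(j + A\right) = 2 + \left(A + j\right) = 2 + A + j$)
$U{\left(-1,v \right)} \left(-5323\right) = \left(2 + \frac{38}{15} - 1\right) \left(-5323\right) = \frac{53}{15} \left(-5323\right) = - \frac{282119}{15}$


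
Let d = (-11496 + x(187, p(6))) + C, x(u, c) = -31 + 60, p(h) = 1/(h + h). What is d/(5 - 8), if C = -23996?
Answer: 11821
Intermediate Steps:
p(h) = 1/(2*h)
x(u, c) = 29
d = -35463 (d = (-11496 + 29) - 23996 = -11467 - 23996 = -35463)
d/(5 - 8) = -35463/(5 - 8) = -35463/(-3) = -35463*(-⅓) = 11821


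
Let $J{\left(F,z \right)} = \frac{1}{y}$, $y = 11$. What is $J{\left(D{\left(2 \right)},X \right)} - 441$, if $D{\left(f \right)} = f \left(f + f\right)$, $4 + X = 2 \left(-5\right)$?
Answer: $- \frac{4850}{11} \approx -440.91$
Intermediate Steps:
$X = -14$ ($X = -4 + 2 \left(-5\right) = -4 - 10 = -14$)
$D{\left(f \right)} = 2 f^{2}$ ($D{\left(f \right)} = f 2 f = 2 f^{2}$)
$J{\left(F,z \right)} = \frac{1}{11}$
$J{\left(D{\left(2 \right)},X \right)} - 441 = \frac{1}{11} - 441 = - \frac{4850}{11}$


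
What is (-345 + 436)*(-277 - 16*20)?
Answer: -54327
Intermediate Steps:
(-345 + 436)*(-277 - 16*20) = 91*(-277 - 320) = 91*(-597) = -54327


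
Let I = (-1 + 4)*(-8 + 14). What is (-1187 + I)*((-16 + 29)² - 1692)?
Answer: 1780387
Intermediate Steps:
I = 18 (I = 3*6 = 18)
(-1187 + I)*((-16 + 29)² - 1692) = (-1187 + 18)*((-16 + 29)² - 1692) = -1169*(13² - 1692) = -1169*(169 - 1692) = -1169*(-1523) = 1780387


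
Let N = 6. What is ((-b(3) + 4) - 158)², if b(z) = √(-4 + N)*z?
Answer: 23734 + 924*√2 ≈ 25041.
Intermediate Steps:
b(z) = z*√2 (b(z) = √(-4 + 6)*z = √2*z = z*√2)
((-b(3) + 4) - 158)² = ((-3*√2 + 4) - 158)² = ((4 - 3*√2) - 158)² = (-154 - 3*√2)²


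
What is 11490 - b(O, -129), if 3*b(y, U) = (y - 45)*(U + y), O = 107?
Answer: 35834/3 ≈ 11945.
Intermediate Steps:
b(y, U) = (-45 + y)*(U + y)/3 (b(y, U) = ((y - 45)*(U + y))/3 = ((-45 + y)*(U + y))/3 = (-45 + y)*(U + y)/3)
11490 - b(O, -129) = 11490 - (-15*(-129) - 15*107 + (⅓)*107² + (⅓)*(-129)*107) = 11490 - (1935 - 1605 + (⅓)*11449 - 4601) = 11490 - (1935 - 1605 + 11449/3 - 4601) = 11490 - 1*(-1364/3) = 11490 + 1364/3 = 35834/3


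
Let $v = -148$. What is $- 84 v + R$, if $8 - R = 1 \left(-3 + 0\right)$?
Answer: $12443$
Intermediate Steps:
$R = 11$ ($R = 8 - 1 \left(-3 + 0\right) = 8 - 1 \left(-3\right) = 8 - -3 = 8 + 3 = 11$)
$- 84 v + R = \left(-84\right) \left(-148\right) + 11 = 12432 + 11 = 12443$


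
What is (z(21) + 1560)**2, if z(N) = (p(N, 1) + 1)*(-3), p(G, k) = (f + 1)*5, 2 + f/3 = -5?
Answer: 3448449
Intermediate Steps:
f = -21 (f = -6 + 3*(-5) = -6 - 15 = -21)
p(G, k) = -100 (p(G, k) = (-21 + 1)*5 = -20*5 = -100)
z(N) = 297 (z(N) = (-100 + 1)*(-3) = -99*(-3) = 297)
(z(21) + 1560)**2 = (297 + 1560)**2 = 1857**2 = 3448449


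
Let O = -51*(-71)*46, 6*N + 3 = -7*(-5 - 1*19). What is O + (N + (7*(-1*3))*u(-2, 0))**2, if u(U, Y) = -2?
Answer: 685585/4 ≈ 1.7140e+5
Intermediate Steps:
N = 55/2 (N = -1/2 + (-7*(-5 - 1*19))/6 = -1/2 + (-7*(-5 - 19))/6 = -1/2 + (-7*(-24))/6 = -1/2 + (1/6)*168 = -1/2 + 28 = 55/2 ≈ 27.500)
O = 166566 (O = 3621*46 = 166566)
O + (N + (7*(-1*3))*u(-2, 0))**2 = 166566 + (55/2 + (7*(-1*3))*(-2))**2 = 166566 + (55/2 + (7*(-3))*(-2))**2 = 166566 + (55/2 - 21*(-2))**2 = 166566 + (55/2 + 42)**2 = 166566 + (139/2)**2 = 166566 + 19321/4 = 685585/4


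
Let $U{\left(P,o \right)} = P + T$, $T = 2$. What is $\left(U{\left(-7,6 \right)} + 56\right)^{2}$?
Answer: $2601$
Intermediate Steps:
$U{\left(P,o \right)} = 2 + P$ ($U{\left(P,o \right)} = P + 2 = 2 + P$)
$\left(U{\left(-7,6 \right)} + 56\right)^{2} = \left(\left(2 - 7\right) + 56\right)^{2} = \left(-5 + 56\right)^{2} = 51^{2} = 2601$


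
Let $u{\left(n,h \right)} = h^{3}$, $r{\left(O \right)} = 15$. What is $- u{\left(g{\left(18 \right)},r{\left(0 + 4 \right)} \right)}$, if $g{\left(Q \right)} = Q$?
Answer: $-3375$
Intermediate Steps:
$- u{\left(g{\left(18 \right)},r{\left(0 + 4 \right)} \right)} = - 15^{3} = \left(-1\right) 3375 = -3375$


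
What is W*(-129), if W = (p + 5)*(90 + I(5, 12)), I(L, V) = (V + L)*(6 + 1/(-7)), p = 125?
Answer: -22253790/7 ≈ -3.1791e+6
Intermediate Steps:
I(L, V) = 41*L/7 + 41*V/7 (I(L, V) = (L + V)*(6 - ⅐) = (L + V)*(41/7) = 41*L/7 + 41*V/7)
W = 172510/7 (W = (125 + 5)*(90 + ((41/7)*5 + (41/7)*12)) = 130*(90 + (205/7 + 492/7)) = 130*(90 + 697/7) = 130*(1327/7) = 172510/7 ≈ 24644.)
W*(-129) = (172510/7)*(-129) = -22253790/7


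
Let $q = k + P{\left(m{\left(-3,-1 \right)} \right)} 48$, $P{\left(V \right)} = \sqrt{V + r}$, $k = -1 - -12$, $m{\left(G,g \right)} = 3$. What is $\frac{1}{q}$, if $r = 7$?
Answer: $- \frac{11}{22919} + \frac{48 \sqrt{10}}{22919} \approx 0.0061429$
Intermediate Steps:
$k = 11$ ($k = -1 + 12 = 11$)
$P{\left(V \right)} = \sqrt{7 + V}$ ($P{\left(V \right)} = \sqrt{V + 7} = \sqrt{7 + V}$)
$q = 11 + 48 \sqrt{10}$ ($q = 11 + \sqrt{7 + 3} \cdot 48 = 11 + \sqrt{10} \cdot 48 = 11 + 48 \sqrt{10} \approx 162.79$)
$\frac{1}{q} = \frac{1}{11 + 48 \sqrt{10}}$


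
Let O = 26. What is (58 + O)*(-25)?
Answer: -2100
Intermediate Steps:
(58 + O)*(-25) = (58 + 26)*(-25) = 84*(-25) = -2100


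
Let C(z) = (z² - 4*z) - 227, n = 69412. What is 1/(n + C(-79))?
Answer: 1/75742 ≈ 1.3203e-5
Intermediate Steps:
C(z) = -227 + z² - 4*z
1/(n + C(-79)) = 1/(69412 + (-227 + (-79)² - 4*(-79))) = 1/(69412 + (-227 + 6241 + 316)) = 1/(69412 + 6330) = 1/75742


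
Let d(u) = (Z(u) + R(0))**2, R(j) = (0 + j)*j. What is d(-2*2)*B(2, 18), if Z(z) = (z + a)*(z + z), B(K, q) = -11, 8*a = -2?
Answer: -12716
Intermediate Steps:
a = -1/4 (a = (1/8)*(-2) = -1/4 ≈ -0.25000)
R(j) = j**2 (R(j) = j*j = j**2)
Z(z) = 2*z*(-1/4 + z) (Z(z) = (z - 1/4)*(z + z) = (-1/4 + z)*(2*z) = 2*z*(-1/4 + z))
d(u) = u**2*(-1 + 4*u)**2/4 (d(u) = (u*(-1 + 4*u)/2 + 0**2)**2 = (u*(-1 + 4*u)/2 + 0)**2 = (u*(-1 + 4*u)/2)**2 = u**2*(-1 + 4*u)**2/4)
d(-2*2)*B(2, 18) = ((-2*2)**2*(-1 + 4*(-2*2))**2/4)*(-11) = ((1/4)*(-4)**2*(-1 + 4*(-4))**2)*(-11) = ((1/4)*16*(-1 - 16)**2)*(-11) = ((1/4)*16*(-17)**2)*(-11) = ((1/4)*16*289)*(-11) = 1156*(-11) = -12716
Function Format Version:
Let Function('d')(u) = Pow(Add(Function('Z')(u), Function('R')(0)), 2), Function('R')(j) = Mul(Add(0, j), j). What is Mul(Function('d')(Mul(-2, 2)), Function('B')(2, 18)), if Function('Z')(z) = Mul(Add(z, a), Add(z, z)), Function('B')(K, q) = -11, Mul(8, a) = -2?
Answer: -12716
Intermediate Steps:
a = Rational(-1, 4) (a = Mul(Rational(1, 8), -2) = Rational(-1, 4) ≈ -0.25000)
Function('R')(j) = Pow(j, 2) (Function('R')(j) = Mul(j, j) = Pow(j, 2))
Function('Z')(z) = Mul(2, z, Add(Rational(-1, 4), z)) (Function('Z')(z) = Mul(Add(z, Rational(-1, 4)), Add(z, z)) = Mul(Add(Rational(-1, 4), z), Mul(2, z)) = Mul(2, z, Add(Rational(-1, 4), z)))
Function('d')(u) = Mul(Rational(1, 4), Pow(u, 2), Pow(Add(-1, Mul(4, u)), 2)) (Function('d')(u) = Pow(Add(Mul(Rational(1, 2), u, Add(-1, Mul(4, u))), Pow(0, 2)), 2) = Pow(Add(Mul(Rational(1, 2), u, Add(-1, Mul(4, u))), 0), 2) = Pow(Mul(Rational(1, 2), u, Add(-1, Mul(4, u))), 2) = Mul(Rational(1, 4), Pow(u, 2), Pow(Add(-1, Mul(4, u)), 2)))
Mul(Function('d')(Mul(-2, 2)), Function('B')(2, 18)) = Mul(Mul(Rational(1, 4), Pow(Mul(-2, 2), 2), Pow(Add(-1, Mul(4, Mul(-2, 2))), 2)), -11) = Mul(Mul(Rational(1, 4), Pow(-4, 2), Pow(Add(-1, Mul(4, -4)), 2)), -11) = Mul(Mul(Rational(1, 4), 16, Pow(Add(-1, -16), 2)), -11) = Mul(Mul(Rational(1, 4), 16, Pow(-17, 2)), -11) = Mul(Mul(Rational(1, 4), 16, 289), -11) = Mul(1156, -11) = -12716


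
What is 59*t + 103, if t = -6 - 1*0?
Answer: -251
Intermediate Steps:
t = -6 (t = -6 + 0 = -6)
59*t + 103 = 59*(-6) + 103 = -354 + 103 = -251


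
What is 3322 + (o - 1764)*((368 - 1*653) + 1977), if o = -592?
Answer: -3983030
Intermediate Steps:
3322 + (o - 1764)*((368 - 1*653) + 1977) = 3322 + (-592 - 1764)*((368 - 1*653) + 1977) = 3322 - 2356*((368 - 653) + 1977) = 3322 - 2356*(-285 + 1977) = 3322 - 2356*1692 = 3322 - 3986352 = -3983030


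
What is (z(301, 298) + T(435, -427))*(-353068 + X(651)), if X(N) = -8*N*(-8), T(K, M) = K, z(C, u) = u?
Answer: -228259132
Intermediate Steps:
X(N) = 64*N
(z(301, 298) + T(435, -427))*(-353068 + X(651)) = (298 + 435)*(-353068 + 64*651) = 733*(-353068 + 41664) = 733*(-311404) = -228259132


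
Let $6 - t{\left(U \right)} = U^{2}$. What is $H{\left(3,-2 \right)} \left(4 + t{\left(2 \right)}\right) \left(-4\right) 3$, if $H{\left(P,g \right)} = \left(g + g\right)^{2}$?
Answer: $-1152$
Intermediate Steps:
$H{\left(P,g \right)} = 4 g^{2}$ ($H{\left(P,g \right)} = \left(2 g\right)^{2} = 4 g^{2}$)
$t{\left(U \right)} = 6 - U^{2}$
$H{\left(3,-2 \right)} \left(4 + t{\left(2 \right)}\right) \left(-4\right) 3 = 4 \left(-2\right)^{2} \left(4 + \left(6 - 2^{2}\right)\right) \left(-4\right) 3 = 4 \cdot 4 \left(4 + \left(6 - 4\right)\right) \left(-4\right) 3 = 16 \left(4 + \left(6 - 4\right)\right) \left(-4\right) 3 = 16 \left(4 + 2\right) \left(-4\right) 3 = 16 \cdot 6 \left(-4\right) 3 = 16 \left(-24\right) 3 = \left(-384\right) 3 = -1152$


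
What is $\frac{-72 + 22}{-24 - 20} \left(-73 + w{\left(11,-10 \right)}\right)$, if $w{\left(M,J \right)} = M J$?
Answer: $- \frac{4575}{22} \approx -207.95$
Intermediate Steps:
$w{\left(M,J \right)} = J M$
$\frac{-72 + 22}{-24 - 20} \left(-73 + w{\left(11,-10 \right)}\right) = \frac{-72 + 22}{-24 - 20} \left(-73 - 110\right) = - \frac{50}{-44} \left(-73 - 110\right) = \left(-50\right) \left(- \frac{1}{44}\right) \left(-183\right) = \frac{25}{22} \left(-183\right) = - \frac{4575}{22}$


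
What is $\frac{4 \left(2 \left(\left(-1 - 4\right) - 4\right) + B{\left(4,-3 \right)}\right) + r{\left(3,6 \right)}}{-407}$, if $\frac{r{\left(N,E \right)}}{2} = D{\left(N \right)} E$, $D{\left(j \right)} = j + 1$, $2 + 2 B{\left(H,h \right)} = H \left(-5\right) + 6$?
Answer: $\frac{56}{407} \approx 0.13759$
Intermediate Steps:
$B{\left(H,h \right)} = 2 - \frac{5 H}{2}$ ($B{\left(H,h \right)} = -1 + \frac{H \left(-5\right) + 6}{2} = -1 + \frac{- 5 H + 6}{2} = -1 + \frac{6 - 5 H}{2} = -1 - \left(-3 + \frac{5 H}{2}\right) = 2 - \frac{5 H}{2}$)
$D{\left(j \right)} = 1 + j$
$r{\left(N,E \right)} = 2 E \left(1 + N\right)$ ($r{\left(N,E \right)} = 2 \left(1 + N\right) E = 2 E \left(1 + N\right)$)
$\frac{4 \left(2 \left(\left(-1 - 4\right) - 4\right) + B{\left(4,-3 \right)}\right) + r{\left(3,6 \right)}}{-407} = \frac{4 \left(2 \left(\left(-1 - 4\right) - 4\right) + \left(2 - 10\right)\right) + 2 \cdot 6 \left(1 + 3\right)}{-407} = \left(4 \left(2 \left(-5 - 4\right) + \left(2 - 10\right)\right) + 2 \cdot 6 \cdot 4\right) \left(- \frac{1}{407}\right) = \left(4 \left(2 \left(-9\right) - 8\right) + 48\right) \left(- \frac{1}{407}\right) = \left(4 \left(-18 - 8\right) + 48\right) \left(- \frac{1}{407}\right) = \left(4 \left(-26\right) + 48\right) \left(- \frac{1}{407}\right) = \left(-104 + 48\right) \left(- \frac{1}{407}\right) = \left(-56\right) \left(- \frac{1}{407}\right) = \frac{56}{407}$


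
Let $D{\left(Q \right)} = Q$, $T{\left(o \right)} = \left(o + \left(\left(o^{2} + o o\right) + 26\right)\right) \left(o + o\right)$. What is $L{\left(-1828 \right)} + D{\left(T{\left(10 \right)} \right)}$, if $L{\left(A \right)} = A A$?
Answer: $3346304$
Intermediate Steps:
$T{\left(o \right)} = 2 o \left(26 + o + 2 o^{2}\right)$ ($T{\left(o \right)} = \left(o + \left(\left(o^{2} + o^{2}\right) + 26\right)\right) 2 o = \left(o + \left(2 o^{2} + 26\right)\right) 2 o = \left(o + \left(26 + 2 o^{2}\right)\right) 2 o = \left(26 + o + 2 o^{2}\right) 2 o = 2 o \left(26 + o + 2 o^{2}\right)$)
$L{\left(A \right)} = A^{2}$
$L{\left(-1828 \right)} + D{\left(T{\left(10 \right)} \right)} = \left(-1828\right)^{2} + 2 \cdot 10 \left(26 + 10 + 2 \cdot 10^{2}\right) = 3341584 + 2 \cdot 10 \left(26 + 10 + 2 \cdot 100\right) = 3341584 + 2 \cdot 10 \left(26 + 10 + 200\right) = 3341584 + 2 \cdot 10 \cdot 236 = 3341584 + 4720 = 3346304$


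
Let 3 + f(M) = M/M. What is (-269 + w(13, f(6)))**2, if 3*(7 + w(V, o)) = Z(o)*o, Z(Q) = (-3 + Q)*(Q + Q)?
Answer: 753424/9 ≈ 83714.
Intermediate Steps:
f(M) = -2 (f(M) = -3 + M/M = -3 + 1 = -2)
Z(Q) = 2*Q*(-3 + Q) (Z(Q) = (-3 + Q)*(2*Q) = 2*Q*(-3 + Q))
w(V, o) = -7 + 2*o**2*(-3 + o)/3 (w(V, o) = -7 + ((2*o*(-3 + o))*o)/3 = -7 + (2*o**2*(-3 + o))/3 = -7 + 2*o**2*(-3 + o)/3)
(-269 + w(13, f(6)))**2 = (-269 + (-7 + (2/3)*(-2)**2*(-3 - 2)))**2 = (-269 + (-7 + (2/3)*4*(-5)))**2 = (-269 + (-7 - 40/3))**2 = (-269 - 61/3)**2 = (-868/3)**2 = 753424/9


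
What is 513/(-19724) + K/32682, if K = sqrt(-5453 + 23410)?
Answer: -513/19724 + sqrt(17957)/32682 ≈ -0.021909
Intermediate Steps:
K = sqrt(17957) ≈ 134.00
513/(-19724) + K/32682 = 513/(-19724) + sqrt(17957)/32682 = 513*(-1/19724) + sqrt(17957)*(1/32682) = -513/19724 + sqrt(17957)/32682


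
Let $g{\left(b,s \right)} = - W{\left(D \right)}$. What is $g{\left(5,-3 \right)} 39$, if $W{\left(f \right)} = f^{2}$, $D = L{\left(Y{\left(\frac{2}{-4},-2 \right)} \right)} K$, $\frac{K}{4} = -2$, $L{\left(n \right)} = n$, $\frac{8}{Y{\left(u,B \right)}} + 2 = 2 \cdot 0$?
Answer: $-39936$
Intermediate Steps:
$Y{\left(u,B \right)} = -4$ ($Y{\left(u,B \right)} = \frac{8}{-2 + 2 \cdot 0} = \frac{8}{-2 + 0} = \frac{8}{-2} = 8 \left(- \frac{1}{2}\right) = -4$)
$K = -8$ ($K = 4 \left(-2\right) = -8$)
$D = 32$ ($D = \left(-4\right) \left(-8\right) = 32$)
$g{\left(b,s \right)} = -1024$ ($g{\left(b,s \right)} = - 32^{2} = \left(-1\right) 1024 = -1024$)
$g{\left(5,-3 \right)} 39 = \left(-1024\right) 39 = -39936$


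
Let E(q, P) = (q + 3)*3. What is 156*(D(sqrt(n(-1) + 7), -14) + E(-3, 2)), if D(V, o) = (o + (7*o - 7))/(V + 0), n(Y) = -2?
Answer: -18564*sqrt(5)/5 ≈ -8302.1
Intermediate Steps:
E(q, P) = 9 + 3*q (E(q, P) = (3 + q)*3 = 9 + 3*q)
D(V, o) = (-7 + 8*o)/V (D(V, o) = (o + (-7 + 7*o))/V = (-7 + 8*o)/V)
156*(D(sqrt(n(-1) + 7), -14) + E(-3, 2)) = 156*((-7 + 8*(-14))/(sqrt(-2 + 7)) + (9 + 3*(-3))) = 156*((-7 - 112)/(sqrt(5)) + (9 - 9)) = 156*((sqrt(5)/5)*(-119) + 0) = 156*(-119*sqrt(5)/5 + 0) = 156*(-119*sqrt(5)/5) = -18564*sqrt(5)/5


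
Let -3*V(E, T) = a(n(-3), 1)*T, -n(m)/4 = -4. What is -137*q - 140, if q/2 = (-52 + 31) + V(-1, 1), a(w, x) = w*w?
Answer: 86986/3 ≈ 28995.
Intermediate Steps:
n(m) = 16 (n(m) = -4*(-4) = 16)
a(w, x) = w²
V(E, T) = -256*T/3 (V(E, T) = -16²*T/3 = -256*T/3)
q = -638/3 (q = 2*((-52 + 31) - 256/3*1) = 2*(-21 - 256/3) = 2*(-319/3) = -638/3 ≈ -212.67)
-137*q - 140 = -137*(-638/3) - 140 = 87406/3 - 140 = 86986/3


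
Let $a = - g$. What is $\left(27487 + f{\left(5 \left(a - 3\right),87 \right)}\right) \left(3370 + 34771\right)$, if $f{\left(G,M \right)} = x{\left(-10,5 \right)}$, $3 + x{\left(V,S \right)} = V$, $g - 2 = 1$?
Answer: $1047885834$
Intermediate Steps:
$g = 3$ ($g = 2 + 1 = 3$)
$a = -3$ ($a = \left(-1\right) 3 = -3$)
$x{\left(V,S \right)} = -3 + V$
$f{\left(G,M \right)} = -13$ ($f{\left(G,M \right)} = -3 - 10 = -13$)
$\left(27487 + f{\left(5 \left(a - 3\right),87 \right)}\right) \left(3370 + 34771\right) = \left(27487 - 13\right) \left(3370 + 34771\right) = 27474 \cdot 38141 = 1047885834$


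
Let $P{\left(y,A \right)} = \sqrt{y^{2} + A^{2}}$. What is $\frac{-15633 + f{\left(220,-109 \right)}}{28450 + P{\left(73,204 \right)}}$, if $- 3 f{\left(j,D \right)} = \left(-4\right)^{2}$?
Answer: $- \frac{266946350}{485613333} + \frac{9383 \sqrt{46945}}{485613333} \approx -0.54552$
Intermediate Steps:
$f{\left(j,D \right)} = - \frac{16}{3}$ ($f{\left(j,D \right)} = - \frac{\left(-4\right)^{2}}{3} = \left(- \frac{1}{3}\right) 16 = - \frac{16}{3}$)
$P{\left(y,A \right)} = \sqrt{A^{2} + y^{2}}$
$\frac{-15633 + f{\left(220,-109 \right)}}{28450 + P{\left(73,204 \right)}} = \frac{-15633 - \frac{16}{3}}{28450 + \sqrt{204^{2} + 73^{2}}} = - \frac{46915}{3 \left(28450 + \sqrt{41616 + 5329}\right)} = - \frac{46915}{3 \left(28450 + \sqrt{46945}\right)}$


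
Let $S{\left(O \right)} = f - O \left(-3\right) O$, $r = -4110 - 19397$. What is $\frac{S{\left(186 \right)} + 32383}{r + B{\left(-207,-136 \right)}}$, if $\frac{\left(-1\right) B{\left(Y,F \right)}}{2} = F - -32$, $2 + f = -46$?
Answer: $- \frac{136123}{23299} \approx -5.8424$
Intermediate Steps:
$f = -48$ ($f = -2 - 46 = -48$)
$B{\left(Y,F \right)} = -64 - 2 F$ ($B{\left(Y,F \right)} = - 2 \left(F - -32\right) = - 2 \left(F + 32\right) = - 2 \left(32 + F\right) = -64 - 2 F$)
$r = -23507$ ($r = -4110 - 19397 = -23507$)
$S{\left(O \right)} = -48 + 3 O^{2}$ ($S{\left(O \right)} = -48 - O \left(-3\right) O = -48 - - 3 O O = -48 - - 3 O^{2} = -48 + 3 O^{2}$)
$\frac{S{\left(186 \right)} + 32383}{r + B{\left(-207,-136 \right)}} = \frac{\left(-48 + 3 \cdot 186^{2}\right) + 32383}{-23507 - -208} = \frac{\left(-48 + 3 \cdot 34596\right) + 32383}{-23507 + \left(-64 + 272\right)} = \frac{\left(-48 + 103788\right) + 32383}{-23507 + 208} = \frac{103740 + 32383}{-23299} = 136123 \left(- \frac{1}{23299}\right) = - \frac{136123}{23299}$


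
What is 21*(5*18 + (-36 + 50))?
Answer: 2184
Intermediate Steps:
21*(5*18 + (-36 + 50)) = 21*(90 + 14) = 21*104 = 2184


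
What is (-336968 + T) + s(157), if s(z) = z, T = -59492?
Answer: -396303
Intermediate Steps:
(-336968 + T) + s(157) = (-336968 - 59492) + 157 = -396460 + 157 = -396303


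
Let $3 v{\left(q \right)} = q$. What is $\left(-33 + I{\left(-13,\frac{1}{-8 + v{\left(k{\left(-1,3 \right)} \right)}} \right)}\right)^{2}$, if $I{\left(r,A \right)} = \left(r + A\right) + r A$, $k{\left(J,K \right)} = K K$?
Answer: $\frac{47524}{25} \approx 1901.0$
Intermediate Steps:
$k{\left(J,K \right)} = K^{2}$
$v{\left(q \right)} = \frac{q}{3}$
$I{\left(r,A \right)} = A + r + A r$ ($I{\left(r,A \right)} = \left(A + r\right) + A r = A + r + A r$)
$\left(-33 + I{\left(-13,\frac{1}{-8 + v{\left(k{\left(-1,3 \right)} \right)}} \right)}\right)^{2} = \left(-33 + \left(\frac{1}{-8 + \frac{3^{2}}{3}} - 13 + \frac{1}{-8 + \frac{3^{2}}{3}} \left(-13\right)\right)\right)^{2} = \left(-33 + \left(\frac{1}{-8 + \frac{1}{3} \cdot 9} - 13 + \frac{1}{-8 + \frac{1}{3} \cdot 9} \left(-13\right)\right)\right)^{2} = \left(-33 + \left(\frac{1}{-8 + 3} - 13 + \frac{1}{-8 + 3} \left(-13\right)\right)\right)^{2} = \left(-33 + \left(\frac{1}{-5} - 13 + \frac{1}{-5} \left(-13\right)\right)\right)^{2} = \left(-33 - \frac{53}{5}\right)^{2} = \left(- \frac{218}{5}\right)^{2} = \frac{47524}{25}$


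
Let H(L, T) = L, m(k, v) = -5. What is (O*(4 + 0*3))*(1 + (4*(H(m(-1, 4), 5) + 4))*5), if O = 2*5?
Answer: -760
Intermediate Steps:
O = 10
(O*(4 + 0*3))*(1 + (4*(H(m(-1, 4), 5) + 4))*5) = (10*(4 + 0*3))*(1 + (4*(-5 + 4))*5) = (10*(4 + 0))*(1 + (4*(-1))*5) = (10*4)*(1 - 4*5) = 40*(1 - 20) = 40*(-19) = -760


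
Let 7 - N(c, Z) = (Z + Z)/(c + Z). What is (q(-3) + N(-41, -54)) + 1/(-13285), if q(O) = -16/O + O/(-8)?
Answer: 14019835/1211592 ≈ 11.571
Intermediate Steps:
q(O) = -16/O - O/8 (q(O) = -16/O + O*(-1/8) = -16/O - O/8)
N(c, Z) = 7 - 2*Z/(Z + c) (N(c, Z) = 7 - (Z + Z)/(c + Z) = 7 - 2*Z/(Z + c))
(q(-3) + N(-41, -54)) + 1/(-13285) = ((-16/(-3) - 1/8*(-3)) + (5*(-54) + 7*(-41))/(-54 - 41)) + 1/(-13285) = ((-16*(-1/3) + 3/8) + (-270 - 287)/(-95)) - 1/13285 = ((16/3 + 3/8) - 1/95*(-557)) - 1/13285 = (137/24 + 557/95) - 1/13285 = 26383/2280 - 1/13285 = 14019835/1211592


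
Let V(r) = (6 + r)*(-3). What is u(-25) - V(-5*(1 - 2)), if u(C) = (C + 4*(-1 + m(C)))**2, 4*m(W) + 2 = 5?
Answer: 709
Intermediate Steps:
m(W) = 3/4 (m(W) = -1/2 + (1/4)*5 = -1/2 + 5/4 = 3/4)
V(r) = -18 - 3*r
u(C) = (-1 + C)**2 (u(C) = (C + 4*(-1 + 3/4))**2 = (C + 4*(-1/4))**2 = (C - 1)**2 = (-1 + C)**2)
u(-25) - V(-5*(1 - 2)) = (-1 - 25)**2 - (-18 - (-15)*(1 - 2)) = (-26)**2 - (-18 - (-15)*(-1)) = 676 - (-18 - 3*5) = 676 - (-18 - 15) = 676 - 1*(-33) = 676 + 33 = 709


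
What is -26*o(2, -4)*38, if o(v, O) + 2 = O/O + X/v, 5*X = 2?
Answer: 3952/5 ≈ 790.40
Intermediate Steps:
X = ⅖ (X = (⅕)*2 = ⅖ ≈ 0.40000)
o(v, O) = -1 + 2/(5*v) (o(v, O) = -2 + (O/O + 2/(5*v)) = -2 + (1 + 2/(5*v)) = -1 + 2/(5*v))
-26*o(2, -4)*38 = -26*(⅖ - 1*2)/2*38 = -13*(⅖ - 2)*38 = -13*(-8)/5*38 = -26*(-⅘)*38 = (104/5)*38 = 3952/5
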